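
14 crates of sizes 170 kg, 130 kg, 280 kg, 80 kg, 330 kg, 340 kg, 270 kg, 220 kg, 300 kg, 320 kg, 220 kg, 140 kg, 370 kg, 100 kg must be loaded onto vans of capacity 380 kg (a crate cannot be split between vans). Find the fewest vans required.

Total = 370 + 340 + 330 + 320 + 300 + 280 + 270 + 220 + 220 + 170 + 140 + 130 + 100 + 80 = 3270 kg.
Lower bound: ⌈3270/380⌉ = 9 vans.
A packing using 10 vans:
  van 1: 370 = 370
  van 2: 340 = 340
  van 3: 330 = 330
  van 4: 320 = 320
  van 5: 300 + 80 = 380
  van 6: 280 + 100 = 380
  van 7: 270 = 270
  van 8: 220 + 140 = 360
  van 9: 220 + 130 = 350
  van 10: 170 = 170
No arrangement into 9 vans stays within capacity, so 10 is optimal.

10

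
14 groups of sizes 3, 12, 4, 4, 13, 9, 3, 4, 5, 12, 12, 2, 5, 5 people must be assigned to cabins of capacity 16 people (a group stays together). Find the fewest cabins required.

Total = 13 + 12 + 12 + 12 + 9 + 5 + 5 + 5 + 4 + 4 + 4 + 3 + 3 + 2 = 93 people.
Lower bound: ⌈93/16⌉ = 6 cabins.
A packing using 6 cabins:
  cabin 1: 13 + 3 = 16
  cabin 2: 12 + 4 = 16
  cabin 3: 12 + 4 = 16
  cabin 4: 12 + 4 = 16
  cabin 5: 9 + 5 + 2 = 16
  cabin 6: 5 + 5 + 3 = 13
This matches the lower bound, so 6 is optimal.

6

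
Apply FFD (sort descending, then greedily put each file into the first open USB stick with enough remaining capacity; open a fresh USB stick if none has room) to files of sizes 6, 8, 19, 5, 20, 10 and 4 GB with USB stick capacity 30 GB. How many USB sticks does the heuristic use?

Sorted descending: 20, 19, 10, 8, 6, 5, 4.
  20 → USB stick 1 (new)  [load 20/30]
  19 → USB stick 2 (new)  [load 19/30]
  10 → USB stick 1  [load 30/30]
  8 → USB stick 2  [load 27/30]
  6 → USB stick 3 (new)  [load 6/30]
  5 → USB stick 3  [load 11/30]
  4 → USB stick 3  [load 15/30]
3 USB sticks opened.

3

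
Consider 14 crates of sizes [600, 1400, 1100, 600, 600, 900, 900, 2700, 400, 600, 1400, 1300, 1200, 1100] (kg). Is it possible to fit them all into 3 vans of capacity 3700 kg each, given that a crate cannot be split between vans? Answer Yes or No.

Total = 14800 kg; ⌈14800/3700⌉ = 4.
At least 4 vans are required, but only 3 are allowed.

No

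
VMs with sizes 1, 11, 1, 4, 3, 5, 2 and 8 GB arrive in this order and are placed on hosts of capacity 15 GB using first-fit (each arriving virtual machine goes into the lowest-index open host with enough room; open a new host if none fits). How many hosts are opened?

3

  1 → host 1 (new)  [load 1/15]
  11 → host 1  [load 12/15]
  1 → host 1  [load 13/15]
  4 → host 2 (new)  [load 4/15]
  3 → host 2  [load 7/15]
  5 → host 2  [load 12/15]
  2 → host 1  [load 15/15]
  8 → host 3 (new)  [load 8/15]
3 hosts opened.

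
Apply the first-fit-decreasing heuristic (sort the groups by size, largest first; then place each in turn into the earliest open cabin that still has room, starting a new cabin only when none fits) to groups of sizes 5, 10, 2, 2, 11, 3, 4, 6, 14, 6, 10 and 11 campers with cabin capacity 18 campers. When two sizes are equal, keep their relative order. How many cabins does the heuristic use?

5

Sorted descending: 14, 11, 11, 10, 10, 6, 6, 5, 4, 3, 2, 2.
  14 → cabin 1 (new)  [load 14/18]
  11 → cabin 2 (new)  [load 11/18]
  11 → cabin 3 (new)  [load 11/18]
  10 → cabin 4 (new)  [load 10/18]
  10 → cabin 5 (new)  [load 10/18]
  6 → cabin 2  [load 17/18]
  6 → cabin 3  [load 17/18]
  5 → cabin 4  [load 15/18]
  4 → cabin 1  [load 18/18]
  3 → cabin 4  [load 18/18]
  2 → cabin 5  [load 12/18]
  2 → cabin 5  [load 14/18]
5 cabins opened.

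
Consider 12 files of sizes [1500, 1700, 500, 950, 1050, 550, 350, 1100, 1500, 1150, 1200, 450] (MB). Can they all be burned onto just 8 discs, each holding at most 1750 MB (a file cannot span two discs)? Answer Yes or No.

Yes

A valid assignment using 8 discs:
  disc 1: 1700 = 1700
  disc 2: 1500 = 1500
  disc 3: 1500 = 1500
  disc 4: 1200 + 550 = 1750
  disc 5: 1150 + 500 = 1650
  disc 6: 1100 + 450 = 1550
  disc 7: 1050 + 350 = 1400
  disc 8: 950 = 950
Every load is within 1750 MB, so 8 discs suffice.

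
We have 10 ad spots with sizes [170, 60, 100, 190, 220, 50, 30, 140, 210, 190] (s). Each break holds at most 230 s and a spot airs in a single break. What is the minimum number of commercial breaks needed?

Total = 220 + 210 + 190 + 190 + 170 + 140 + 100 + 60 + 50 + 30 = 1360 s.
Lower bound: ⌈1360/230⌉ = 6 commercial breaks.
A packing using 7 commercial breaks:
  break 1: 220 = 220
  break 2: 210 = 210
  break 3: 190 + 30 = 220
  break 4: 190 = 190
  break 5: 170 + 60 = 230
  break 6: 140 + 50 = 190
  break 7: 100 = 100
No arrangement into 6 commercial breaks stays within capacity, so 7 is optimal.

7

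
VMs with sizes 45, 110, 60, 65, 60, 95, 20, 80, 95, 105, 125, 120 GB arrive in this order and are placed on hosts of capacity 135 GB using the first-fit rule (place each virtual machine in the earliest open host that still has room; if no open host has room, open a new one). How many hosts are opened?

  45 → host 1 (new)  [load 45/135]
  110 → host 2 (new)  [load 110/135]
  60 → host 1  [load 105/135]
  65 → host 3 (new)  [load 65/135]
  60 → host 3  [load 125/135]
  95 → host 4 (new)  [load 95/135]
  20 → host 1  [load 125/135]
  80 → host 5 (new)  [load 80/135]
  95 → host 6 (new)  [load 95/135]
  105 → host 7 (new)  [load 105/135]
  125 → host 8 (new)  [load 125/135]
  120 → host 9 (new)  [load 120/135]
9 hosts opened.

9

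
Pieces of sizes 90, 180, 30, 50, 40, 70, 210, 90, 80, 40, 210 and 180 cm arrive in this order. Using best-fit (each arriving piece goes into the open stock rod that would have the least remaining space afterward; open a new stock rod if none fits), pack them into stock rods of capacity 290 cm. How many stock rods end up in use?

5

  90 → stock rod 1 (new)  [load 90/290]
  180 → stock rod 1  [load 270/290]
  30 → stock rod 2 (new)  [load 30/290]
  50 → stock rod 2  [load 80/290]
  40 → stock rod 2  [load 120/290]
  70 → stock rod 2  [load 190/290]
  210 → stock rod 3 (new)  [load 210/290]
  90 → stock rod 2  [load 280/290]
  80 → stock rod 3  [load 290/290]
  40 → stock rod 4 (new)  [load 40/290]
  210 → stock rod 4  [load 250/290]
  180 → stock rod 5 (new)  [load 180/290]
5 stock rods opened.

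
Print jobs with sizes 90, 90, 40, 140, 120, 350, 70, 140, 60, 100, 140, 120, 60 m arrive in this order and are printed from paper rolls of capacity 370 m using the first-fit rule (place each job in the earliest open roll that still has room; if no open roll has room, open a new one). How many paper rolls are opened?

5

  90 → roll 1 (new)  [load 90/370]
  90 → roll 1  [load 180/370]
  40 → roll 1  [load 220/370]
  140 → roll 1  [load 360/370]
  120 → roll 2 (new)  [load 120/370]
  350 → roll 3 (new)  [load 350/370]
  70 → roll 2  [load 190/370]
  140 → roll 2  [load 330/370]
  60 → roll 4 (new)  [load 60/370]
  100 → roll 4  [load 160/370]
  140 → roll 4  [load 300/370]
  120 → roll 5 (new)  [load 120/370]
  60 → roll 4  [load 360/370]
5 paper rolls opened.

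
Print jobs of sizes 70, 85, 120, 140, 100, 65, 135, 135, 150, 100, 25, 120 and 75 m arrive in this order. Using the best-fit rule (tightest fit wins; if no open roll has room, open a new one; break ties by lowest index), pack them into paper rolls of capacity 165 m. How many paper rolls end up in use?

10

  70 → roll 1 (new)  [load 70/165]
  85 → roll 1  [load 155/165]
  120 → roll 2 (new)  [load 120/165]
  140 → roll 3 (new)  [load 140/165]
  100 → roll 4 (new)  [load 100/165]
  65 → roll 4  [load 165/165]
  135 → roll 5 (new)  [load 135/165]
  135 → roll 6 (new)  [load 135/165]
  150 → roll 7 (new)  [load 150/165]
  100 → roll 8 (new)  [load 100/165]
  25 → roll 3  [load 165/165]
  120 → roll 9 (new)  [load 120/165]
  75 → roll 10 (new)  [load 75/165]
10 paper rolls opened.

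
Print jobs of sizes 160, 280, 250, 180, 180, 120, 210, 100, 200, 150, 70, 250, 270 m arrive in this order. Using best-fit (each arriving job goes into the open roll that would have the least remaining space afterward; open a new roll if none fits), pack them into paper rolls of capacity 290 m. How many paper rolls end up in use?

  160 → roll 1 (new)  [load 160/290]
  280 → roll 2 (new)  [load 280/290]
  250 → roll 3 (new)  [load 250/290]
  180 → roll 4 (new)  [load 180/290]
  180 → roll 5 (new)  [load 180/290]
  120 → roll 1  [load 280/290]
  210 → roll 6 (new)  [load 210/290]
  100 → roll 4  [load 280/290]
  200 → roll 7 (new)  [load 200/290]
  150 → roll 8 (new)  [load 150/290]
  70 → roll 6  [load 280/290]
  250 → roll 9 (new)  [load 250/290]
  270 → roll 10 (new)  [load 270/290]
10 paper rolls opened.

10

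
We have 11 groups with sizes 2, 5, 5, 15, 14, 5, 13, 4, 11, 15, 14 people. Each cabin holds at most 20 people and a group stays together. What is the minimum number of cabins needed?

Total = 15 + 15 + 14 + 14 + 13 + 11 + 5 + 5 + 5 + 4 + 2 = 103 people.
Lower bound: ⌈103/20⌉ = 6 cabins.
A packing using 6 cabins:
  cabin 1: 15 + 5 = 20
  cabin 2: 15 + 5 = 20
  cabin 3: 14 + 5 = 19
  cabin 4: 14 + 4 + 2 = 20
  cabin 5: 13 = 13
  cabin 6: 11 = 11
This matches the lower bound, so 6 is optimal.

6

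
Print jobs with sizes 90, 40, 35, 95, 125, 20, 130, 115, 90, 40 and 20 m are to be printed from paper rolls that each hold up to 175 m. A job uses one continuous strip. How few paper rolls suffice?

Total = 130 + 125 + 115 + 95 + 90 + 90 + 40 + 40 + 35 + 20 + 20 = 800 m.
Lower bound: ⌈800/175⌉ = 5 paper rolls.
Also, 6 print jobs each exceed 175/2 m, and no two of those can share a roll, so at least 6 paper rolls are needed.
A packing using 6 paper rolls:
  roll 1: 130 + 40 = 170
  roll 2: 125 + 40 = 165
  roll 3: 115 + 35 + 20 = 170
  roll 4: 95 + 20 = 115
  roll 5: 90 = 90
  roll 6: 90 = 90
This matches the lower bound, so 6 is optimal.

6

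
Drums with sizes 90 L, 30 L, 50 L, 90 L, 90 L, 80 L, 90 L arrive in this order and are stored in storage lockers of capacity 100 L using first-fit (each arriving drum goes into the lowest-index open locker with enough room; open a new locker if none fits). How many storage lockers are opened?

6

  90 → locker 1 (new)  [load 90/100]
  30 → locker 2 (new)  [load 30/100]
  50 → locker 2  [load 80/100]
  90 → locker 3 (new)  [load 90/100]
  90 → locker 4 (new)  [load 90/100]
  80 → locker 5 (new)  [load 80/100]
  90 → locker 6 (new)  [load 90/100]
6 storage lockers opened.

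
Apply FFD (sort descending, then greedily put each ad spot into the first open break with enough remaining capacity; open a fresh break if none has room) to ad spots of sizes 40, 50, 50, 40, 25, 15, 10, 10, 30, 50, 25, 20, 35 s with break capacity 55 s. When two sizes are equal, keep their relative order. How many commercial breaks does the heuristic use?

Sorted descending: 50, 50, 50, 40, 40, 35, 30, 25, 25, 20, 15, 10, 10.
  50 → break 1 (new)  [load 50/55]
  50 → break 2 (new)  [load 50/55]
  50 → break 3 (new)  [load 50/55]
  40 → break 4 (new)  [load 40/55]
  40 → break 5 (new)  [load 40/55]
  35 → break 6 (new)  [load 35/55]
  30 → break 7 (new)  [load 30/55]
  25 → break 7  [load 55/55]
  25 → break 8 (new)  [load 25/55]
  20 → break 6  [load 55/55]
  15 → break 4  [load 55/55]
  10 → break 5  [load 50/55]
  10 → break 8  [load 35/55]
8 commercial breaks opened.

8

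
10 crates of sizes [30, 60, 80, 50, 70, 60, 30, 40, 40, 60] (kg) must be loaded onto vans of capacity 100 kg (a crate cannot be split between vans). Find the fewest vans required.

6

Total = 80 + 70 + 60 + 60 + 60 + 50 + 40 + 40 + 30 + 30 = 520 kg.
Lower bound: ⌈520/100⌉ = 6 vans.
A packing using 6 vans:
  van 1: 80 = 80
  van 2: 70 + 30 = 100
  van 3: 60 + 40 = 100
  van 4: 60 + 40 = 100
  van 5: 60 + 30 = 90
  van 6: 50 = 50
This matches the lower bound, so 6 is optimal.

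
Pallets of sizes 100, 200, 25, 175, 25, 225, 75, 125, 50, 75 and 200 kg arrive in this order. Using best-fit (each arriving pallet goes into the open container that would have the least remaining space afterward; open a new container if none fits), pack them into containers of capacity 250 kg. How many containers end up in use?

6

  100 → container 1 (new)  [load 100/250]
  200 → container 2 (new)  [load 200/250]
  25 → container 2  [load 225/250]
  175 → container 3 (new)  [load 175/250]
  25 → container 2  [load 250/250]
  225 → container 4 (new)  [load 225/250]
  75 → container 3  [load 250/250]
  125 → container 1  [load 225/250]
  50 → container 5 (new)  [load 50/250]
  75 → container 5  [load 125/250]
  200 → container 6 (new)  [load 200/250]
6 containers opened.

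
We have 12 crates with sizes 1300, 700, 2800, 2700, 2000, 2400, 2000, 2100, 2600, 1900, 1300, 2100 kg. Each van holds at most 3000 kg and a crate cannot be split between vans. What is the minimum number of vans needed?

10

Total = 2800 + 2700 + 2600 + 2400 + 2100 + 2100 + 2000 + 2000 + 1900 + 1300 + 1300 + 700 = 23900 kg.
Lower bound: ⌈23900/3000⌉ = 8 vans.
Also, 9 crates each exceed 1500 kg, and no two of those can share a van, so at least 9 vans are needed.
A packing using 10 vans:
  van 1: 2800 = 2800
  van 2: 2700 = 2700
  van 3: 2600 = 2600
  van 4: 2400 = 2400
  van 5: 2100 + 700 = 2800
  van 6: 2100 = 2100
  van 7: 2000 = 2000
  van 8: 2000 = 2000
  van 9: 1900 = 1900
  van 10: 1300 + 1300 = 2600
No arrangement into 9 vans stays within capacity, so 10 is optimal.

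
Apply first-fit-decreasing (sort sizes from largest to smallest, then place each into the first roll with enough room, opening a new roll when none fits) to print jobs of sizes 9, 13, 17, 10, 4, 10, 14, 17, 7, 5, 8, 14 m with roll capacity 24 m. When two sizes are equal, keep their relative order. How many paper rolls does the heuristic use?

6

Sorted descending: 17, 17, 14, 14, 13, 10, 10, 9, 8, 7, 5, 4.
  17 → roll 1 (new)  [load 17/24]
  17 → roll 2 (new)  [load 17/24]
  14 → roll 3 (new)  [load 14/24]
  14 → roll 4 (new)  [load 14/24]
  13 → roll 5 (new)  [load 13/24]
  10 → roll 3  [load 24/24]
  10 → roll 4  [load 24/24]
  9 → roll 5  [load 22/24]
  8 → roll 6 (new)  [load 8/24]
  7 → roll 1  [load 24/24]
  5 → roll 2  [load 22/24]
  4 → roll 6  [load 12/24]
6 paper rolls opened.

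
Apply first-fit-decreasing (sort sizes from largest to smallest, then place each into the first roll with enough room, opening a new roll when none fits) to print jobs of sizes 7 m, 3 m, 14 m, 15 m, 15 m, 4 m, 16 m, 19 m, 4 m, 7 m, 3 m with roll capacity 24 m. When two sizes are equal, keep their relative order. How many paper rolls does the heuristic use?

5

Sorted descending: 19, 16, 15, 15, 14, 7, 7, 4, 4, 3, 3.
  19 → roll 1 (new)  [load 19/24]
  16 → roll 2 (new)  [load 16/24]
  15 → roll 3 (new)  [load 15/24]
  15 → roll 4 (new)  [load 15/24]
  14 → roll 5 (new)  [load 14/24]
  7 → roll 2  [load 23/24]
  7 → roll 3  [load 22/24]
  4 → roll 1  [load 23/24]
  4 → roll 4  [load 19/24]
  3 → roll 4  [load 22/24]
  3 → roll 5  [load 17/24]
5 paper rolls opened.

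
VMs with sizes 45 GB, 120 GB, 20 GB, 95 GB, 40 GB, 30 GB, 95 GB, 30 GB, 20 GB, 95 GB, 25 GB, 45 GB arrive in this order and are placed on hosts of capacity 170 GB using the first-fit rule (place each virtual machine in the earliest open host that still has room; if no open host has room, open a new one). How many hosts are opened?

  45 → host 1 (new)  [load 45/170]
  120 → host 1  [load 165/170]
  20 → host 2 (new)  [load 20/170]
  95 → host 2  [load 115/170]
  40 → host 2  [load 155/170]
  30 → host 3 (new)  [load 30/170]
  95 → host 3  [load 125/170]
  30 → host 3  [load 155/170]
  20 → host 4 (new)  [load 20/170]
  95 → host 4  [load 115/170]
  25 → host 4  [load 140/170]
  45 → host 5 (new)  [load 45/170]
5 hosts opened.

5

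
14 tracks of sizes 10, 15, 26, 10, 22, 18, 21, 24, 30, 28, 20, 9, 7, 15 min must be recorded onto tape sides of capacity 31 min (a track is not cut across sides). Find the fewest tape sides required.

Total = 30 + 28 + 26 + 24 + 22 + 21 + 20 + 18 + 15 + 15 + 10 + 10 + 9 + 7 = 255 min.
Lower bound: ⌈255/31⌉ = 9 tape sides.
A packing using 9 tape sides:
  side 1: 30 = 30
  side 2: 28 = 28
  side 3: 26 = 26
  side 4: 24 + 7 = 31
  side 5: 22 + 9 = 31
  side 6: 21 + 10 = 31
  side 7: 20 + 10 = 30
  side 8: 18 = 18
  side 9: 15 + 15 = 30
This matches the lower bound, so 9 is optimal.

9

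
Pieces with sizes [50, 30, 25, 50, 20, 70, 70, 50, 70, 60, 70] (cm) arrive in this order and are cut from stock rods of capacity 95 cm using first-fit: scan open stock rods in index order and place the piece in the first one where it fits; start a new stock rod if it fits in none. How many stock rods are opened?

8

  50 → stock rod 1 (new)  [load 50/95]
  30 → stock rod 1  [load 80/95]
  25 → stock rod 2 (new)  [load 25/95]
  50 → stock rod 2  [load 75/95]
  20 → stock rod 2  [load 95/95]
  70 → stock rod 3 (new)  [load 70/95]
  70 → stock rod 4 (new)  [load 70/95]
  50 → stock rod 5 (new)  [load 50/95]
  70 → stock rod 6 (new)  [load 70/95]
  60 → stock rod 7 (new)  [load 60/95]
  70 → stock rod 8 (new)  [load 70/95]
8 stock rods opened.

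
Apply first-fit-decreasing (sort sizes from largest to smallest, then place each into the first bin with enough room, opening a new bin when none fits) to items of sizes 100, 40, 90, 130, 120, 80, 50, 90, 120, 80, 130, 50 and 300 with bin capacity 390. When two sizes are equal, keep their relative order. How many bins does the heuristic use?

4

Sorted descending: 300, 130, 130, 120, 120, 100, 90, 90, 80, 80, 50, 50, 40.
  300 → bin 1 (new)  [load 300/390]
  130 → bin 2 (new)  [load 130/390]
  130 → bin 2  [load 260/390]
  120 → bin 2  [load 380/390]
  120 → bin 3 (new)  [load 120/390]
  100 → bin 3  [load 220/390]
  90 → bin 1  [load 390/390]
  90 → bin 3  [load 310/390]
  80 → bin 3  [load 390/390]
  80 → bin 4 (new)  [load 80/390]
  50 → bin 4  [load 130/390]
  50 → bin 4  [load 180/390]
  40 → bin 4  [load 220/390]
4 bins opened.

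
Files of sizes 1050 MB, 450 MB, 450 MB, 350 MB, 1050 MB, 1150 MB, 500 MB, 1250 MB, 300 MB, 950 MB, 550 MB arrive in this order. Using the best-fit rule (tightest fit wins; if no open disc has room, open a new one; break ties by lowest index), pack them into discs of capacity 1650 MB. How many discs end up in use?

6

  1050 → disc 1 (new)  [load 1050/1650]
  450 → disc 1  [load 1500/1650]
  450 → disc 2 (new)  [load 450/1650]
  350 → disc 2  [load 800/1650]
  1050 → disc 3 (new)  [load 1050/1650]
  1150 → disc 4 (new)  [load 1150/1650]
  500 → disc 4  [load 1650/1650]
  1250 → disc 5 (new)  [load 1250/1650]
  300 → disc 5  [load 1550/1650]
  950 → disc 6 (new)  [load 950/1650]
  550 → disc 3  [load 1600/1650]
6 discs opened.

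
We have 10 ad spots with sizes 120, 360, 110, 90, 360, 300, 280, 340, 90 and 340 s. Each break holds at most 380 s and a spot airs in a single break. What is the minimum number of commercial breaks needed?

Total = 360 + 360 + 340 + 340 + 300 + 280 + 120 + 110 + 90 + 90 = 2390 s.
Lower bound: ⌈2390/380⌉ = 7 commercial breaks.
A packing using 7 commercial breaks:
  break 1: 360 = 360
  break 2: 360 = 360
  break 3: 340 = 340
  break 4: 340 = 340
  break 5: 300 = 300
  break 6: 280 + 90 = 370
  break 7: 120 + 110 + 90 = 320
This matches the lower bound, so 7 is optimal.

7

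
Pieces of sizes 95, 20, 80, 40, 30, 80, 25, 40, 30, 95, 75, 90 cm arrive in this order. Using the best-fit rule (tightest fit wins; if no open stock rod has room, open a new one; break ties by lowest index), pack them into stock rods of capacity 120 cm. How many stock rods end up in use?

7

  95 → stock rod 1 (new)  [load 95/120]
  20 → stock rod 1  [load 115/120]
  80 → stock rod 2 (new)  [load 80/120]
  40 → stock rod 2  [load 120/120]
  30 → stock rod 3 (new)  [load 30/120]
  80 → stock rod 3  [load 110/120]
  25 → stock rod 4 (new)  [load 25/120]
  40 → stock rod 4  [load 65/120]
  30 → stock rod 4  [load 95/120]
  95 → stock rod 5 (new)  [load 95/120]
  75 → stock rod 6 (new)  [load 75/120]
  90 → stock rod 7 (new)  [load 90/120]
7 stock rods opened.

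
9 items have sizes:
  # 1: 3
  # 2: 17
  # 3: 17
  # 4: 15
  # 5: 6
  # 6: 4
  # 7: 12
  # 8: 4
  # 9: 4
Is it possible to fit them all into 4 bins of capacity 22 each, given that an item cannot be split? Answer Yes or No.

Yes

A valid assignment using 4 bins:
  bin 1: 17 + 4 = 21
  bin 2: 17 + 4 = 21
  bin 3: 15 + 6 = 21
  bin 4: 12 + 4 + 3 = 19
Every load is within 22, so 4 bins suffice.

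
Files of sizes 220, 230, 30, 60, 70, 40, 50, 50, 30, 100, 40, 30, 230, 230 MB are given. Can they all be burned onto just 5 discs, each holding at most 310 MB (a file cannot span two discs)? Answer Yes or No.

Yes

A valid assignment using 5 discs:
  disc 1: 230 + 70 = 300
  disc 2: 230 + 60 = 290
  disc 3: 230 + 50 + 30 = 310
  disc 4: 220 + 50 + 40 = 310
  disc 5: 100 + 40 + 30 + 30 = 200
Every load is within 310 MB, so 5 discs suffice.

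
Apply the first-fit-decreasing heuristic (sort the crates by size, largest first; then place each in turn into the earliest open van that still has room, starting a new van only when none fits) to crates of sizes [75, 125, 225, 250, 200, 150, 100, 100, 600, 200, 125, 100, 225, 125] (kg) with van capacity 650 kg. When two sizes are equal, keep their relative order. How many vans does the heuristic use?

Sorted descending: 600, 250, 225, 225, 200, 200, 150, 125, 125, 125, 100, 100, 100, 75.
  600 → van 1 (new)  [load 600/650]
  250 → van 2 (new)  [load 250/650]
  225 → van 2  [load 475/650]
  225 → van 3 (new)  [load 225/650]
  200 → van 3  [load 425/650]
  200 → van 3  [load 625/650]
  150 → van 2  [load 625/650]
  125 → van 4 (new)  [load 125/650]
  125 → van 4  [load 250/650]
  125 → van 4  [load 375/650]
  100 → van 4  [load 475/650]
  100 → van 4  [load 575/650]
  100 → van 5 (new)  [load 100/650]
  75 → van 4  [load 650/650]
5 vans opened.

5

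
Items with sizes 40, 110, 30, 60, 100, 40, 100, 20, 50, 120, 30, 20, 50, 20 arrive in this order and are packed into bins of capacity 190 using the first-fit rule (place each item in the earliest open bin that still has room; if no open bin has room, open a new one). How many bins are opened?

5

  40 → bin 1 (new)  [load 40/190]
  110 → bin 1  [load 150/190]
  30 → bin 1  [load 180/190]
  60 → bin 2 (new)  [load 60/190]
  100 → bin 2  [load 160/190]
  40 → bin 3 (new)  [load 40/190]
  100 → bin 3  [load 140/190]
  20 → bin 2  [load 180/190]
  50 → bin 3  [load 190/190]
  120 → bin 4 (new)  [load 120/190]
  30 → bin 4  [load 150/190]
  20 → bin 4  [load 170/190]
  50 → bin 5 (new)  [load 50/190]
  20 → bin 4  [load 190/190]
5 bins opened.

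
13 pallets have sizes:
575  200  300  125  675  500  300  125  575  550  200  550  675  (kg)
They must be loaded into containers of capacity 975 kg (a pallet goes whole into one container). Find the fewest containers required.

7

Total = 675 + 675 + 575 + 575 + 550 + 550 + 500 + 300 + 300 + 200 + 200 + 125 + 125 = 5350 kg.
Lower bound: ⌈5350/975⌉ = 6 containers.
Also, 7 pallets each exceed 975/2 kg, and no two of those can share a container, so at least 7 containers are needed.
A packing using 7 containers:
  container 1: 675 + 300 = 975
  container 2: 675 + 300 = 975
  container 3: 575 + 200 + 200 = 975
  container 4: 575 + 125 + 125 = 825
  container 5: 550 = 550
  container 6: 550 = 550
  container 7: 500 = 500
This matches the lower bound, so 7 is optimal.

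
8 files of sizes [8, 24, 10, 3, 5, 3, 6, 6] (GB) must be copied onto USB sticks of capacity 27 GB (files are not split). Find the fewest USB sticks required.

3

Total = 24 + 10 + 8 + 6 + 6 + 5 + 3 + 3 = 65 GB.
Lower bound: ⌈65/27⌉ = 3 USB sticks.
A packing using 3 USB sticks:
  USB stick 1: 24 + 3 = 27
  USB stick 2: 10 + 8 + 6 + 3 = 27
  USB stick 3: 6 + 5 = 11
This matches the lower bound, so 3 is optimal.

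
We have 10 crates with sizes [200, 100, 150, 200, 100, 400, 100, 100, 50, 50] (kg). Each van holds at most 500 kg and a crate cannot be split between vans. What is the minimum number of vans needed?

Total = 400 + 200 + 200 + 150 + 100 + 100 + 100 + 100 + 50 + 50 = 1450 kg.
Lower bound: ⌈1450/500⌉ = 3 vans.
A packing using 3 vans:
  van 1: 400 + 100 = 500
  van 2: 200 + 200 + 100 = 500
  van 3: 150 + 100 + 100 + 50 + 50 = 450
This matches the lower bound, so 3 is optimal.

3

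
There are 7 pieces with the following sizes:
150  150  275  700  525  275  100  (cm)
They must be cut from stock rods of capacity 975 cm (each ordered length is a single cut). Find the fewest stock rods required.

3

Total = 700 + 525 + 275 + 275 + 150 + 150 + 100 = 2175 cm.
Lower bound: ⌈2175/975⌉ = 3 stock rods.
A packing using 3 stock rods:
  stock rod 1: 700 + 275 = 975
  stock rod 2: 525 + 275 + 150 = 950
  stock rod 3: 150 + 100 = 250
This matches the lower bound, so 3 is optimal.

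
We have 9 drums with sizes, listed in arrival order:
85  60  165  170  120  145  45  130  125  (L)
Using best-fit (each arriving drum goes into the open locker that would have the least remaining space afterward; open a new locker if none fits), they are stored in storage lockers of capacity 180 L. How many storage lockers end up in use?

  85 → locker 1 (new)  [load 85/180]
  60 → locker 1  [load 145/180]
  165 → locker 2 (new)  [load 165/180]
  170 → locker 3 (new)  [load 170/180]
  120 → locker 4 (new)  [load 120/180]
  145 → locker 5 (new)  [load 145/180]
  45 → locker 4  [load 165/180]
  130 → locker 6 (new)  [load 130/180]
  125 → locker 7 (new)  [load 125/180]
7 storage lockers opened.

7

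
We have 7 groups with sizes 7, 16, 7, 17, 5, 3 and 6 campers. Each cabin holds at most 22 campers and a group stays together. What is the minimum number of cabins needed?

3

Total = 17 + 16 + 7 + 7 + 6 + 5 + 3 = 61 campers.
Lower bound: ⌈61/22⌉ = 3 cabins.
A packing using 3 cabins:
  cabin 1: 17 + 5 = 22
  cabin 2: 16 + 6 = 22
  cabin 3: 7 + 7 + 3 = 17
This matches the lower bound, so 3 is optimal.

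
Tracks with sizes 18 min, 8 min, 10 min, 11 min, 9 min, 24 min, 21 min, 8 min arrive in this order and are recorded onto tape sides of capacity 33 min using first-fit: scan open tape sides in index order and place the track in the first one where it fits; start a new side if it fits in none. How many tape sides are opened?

4

  18 → side 1 (new)  [load 18/33]
  8 → side 1  [load 26/33]
  10 → side 2 (new)  [load 10/33]
  11 → side 2  [load 21/33]
  9 → side 2  [load 30/33]
  24 → side 3 (new)  [load 24/33]
  21 → side 4 (new)  [load 21/33]
  8 → side 3  [load 32/33]
4 tape sides opened.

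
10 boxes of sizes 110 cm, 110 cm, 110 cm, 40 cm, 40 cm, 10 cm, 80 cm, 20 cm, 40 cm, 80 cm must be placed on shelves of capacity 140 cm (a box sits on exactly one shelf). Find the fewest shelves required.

Total = 110 + 110 + 110 + 80 + 80 + 40 + 40 + 40 + 20 + 10 = 640 cm.
Lower bound: ⌈640/140⌉ = 5 shelves.
A packing using 6 shelves:
  shelf 1: 110 + 20 + 10 = 140
  shelf 2: 110 = 110
  shelf 3: 110 = 110
  shelf 4: 80 + 40 = 120
  shelf 5: 80 + 40 = 120
  shelf 6: 40 = 40
No arrangement into 5 shelves stays within capacity, so 6 is optimal.

6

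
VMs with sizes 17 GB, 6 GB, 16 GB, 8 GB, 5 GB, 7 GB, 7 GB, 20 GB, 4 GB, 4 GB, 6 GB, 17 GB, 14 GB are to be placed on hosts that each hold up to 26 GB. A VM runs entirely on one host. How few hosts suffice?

Total = 20 + 17 + 17 + 16 + 14 + 8 + 7 + 7 + 6 + 6 + 5 + 4 + 4 = 131 GB.
Lower bound: ⌈131/26⌉ = 6 hosts.
A packing using 6 hosts:
  host 1: 20 + 6 = 26
  host 2: 17 + 8 = 25
  host 3: 17 + 7 = 24
  host 4: 16 + 7 = 23
  host 5: 14 + 6 + 5 = 25
  host 6: 4 + 4 = 8
This matches the lower bound, so 6 is optimal.

6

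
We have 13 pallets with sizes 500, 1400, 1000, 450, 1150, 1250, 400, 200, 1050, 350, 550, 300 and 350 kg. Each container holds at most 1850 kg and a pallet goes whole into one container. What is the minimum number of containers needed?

Total = 1400 + 1250 + 1150 + 1050 + 1000 + 550 + 500 + 450 + 400 + 350 + 350 + 300 + 200 = 8950 kg.
Lower bound: ⌈8950/1850⌉ = 5 containers.
A packing using 5 containers:
  container 1: 1400 + 450 = 1850
  container 2: 1250 + 550 = 1800
  container 3: 1150 + 500 + 200 = 1850
  container 4: 1050 + 400 + 350 = 1800
  container 5: 1000 + 350 + 300 = 1650
This matches the lower bound, so 5 is optimal.

5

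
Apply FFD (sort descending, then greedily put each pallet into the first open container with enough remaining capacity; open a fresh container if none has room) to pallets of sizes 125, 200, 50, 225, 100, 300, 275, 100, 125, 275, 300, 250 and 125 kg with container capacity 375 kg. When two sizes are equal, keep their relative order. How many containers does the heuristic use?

Sorted descending: 300, 300, 275, 275, 250, 225, 200, 125, 125, 125, 100, 100, 50.
  300 → container 1 (new)  [load 300/375]
  300 → container 2 (new)  [load 300/375]
  275 → container 3 (new)  [load 275/375]
  275 → container 4 (new)  [load 275/375]
  250 → container 5 (new)  [load 250/375]
  225 → container 6 (new)  [load 225/375]
  200 → container 7 (new)  [load 200/375]
  125 → container 5  [load 375/375]
  125 → container 6  [load 350/375]
  125 → container 7  [load 325/375]
  100 → container 3  [load 375/375]
  100 → container 4  [load 375/375]
  50 → container 1  [load 350/375]
7 containers opened.

7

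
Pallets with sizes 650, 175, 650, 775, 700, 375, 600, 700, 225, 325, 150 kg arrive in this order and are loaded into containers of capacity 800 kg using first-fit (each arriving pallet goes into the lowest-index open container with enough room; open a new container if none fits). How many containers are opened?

8

  650 → container 1 (new)  [load 650/800]
  175 → container 2 (new)  [load 175/800]
  650 → container 3 (new)  [load 650/800]
  775 → container 4 (new)  [load 775/800]
  700 → container 5 (new)  [load 700/800]
  375 → container 2  [load 550/800]
  600 → container 6 (new)  [load 600/800]
  700 → container 7 (new)  [load 700/800]
  225 → container 2  [load 775/800]
  325 → container 8 (new)  [load 325/800]
  150 → container 1  [load 800/800]
8 containers opened.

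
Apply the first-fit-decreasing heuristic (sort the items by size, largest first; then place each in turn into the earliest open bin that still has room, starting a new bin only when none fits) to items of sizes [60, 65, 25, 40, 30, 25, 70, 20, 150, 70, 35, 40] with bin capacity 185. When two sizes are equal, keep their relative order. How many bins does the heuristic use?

Sorted descending: 150, 70, 70, 65, 60, 40, 40, 35, 30, 25, 25, 20.
  150 → bin 1 (new)  [load 150/185]
  70 → bin 2 (new)  [load 70/185]
  70 → bin 2  [load 140/185]
  65 → bin 3 (new)  [load 65/185]
  60 → bin 3  [load 125/185]
  40 → bin 2  [load 180/185]
  40 → bin 3  [load 165/185]
  35 → bin 1  [load 185/185]
  30 → bin 4 (new)  [load 30/185]
  25 → bin 4  [load 55/185]
  25 → bin 4  [load 80/185]
  20 → bin 3  [load 185/185]
4 bins opened.

4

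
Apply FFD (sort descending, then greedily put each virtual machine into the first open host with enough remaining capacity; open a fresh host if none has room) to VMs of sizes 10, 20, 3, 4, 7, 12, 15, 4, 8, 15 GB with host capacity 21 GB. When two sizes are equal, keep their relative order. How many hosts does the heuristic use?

5

Sorted descending: 20, 15, 15, 12, 10, 8, 7, 4, 4, 3.
  20 → host 1 (new)  [load 20/21]
  15 → host 2 (new)  [load 15/21]
  15 → host 3 (new)  [load 15/21]
  12 → host 4 (new)  [load 12/21]
  10 → host 5 (new)  [load 10/21]
  8 → host 4  [load 20/21]
  7 → host 5  [load 17/21]
  4 → host 2  [load 19/21]
  4 → host 3  [load 19/21]
  3 → host 5  [load 20/21]
5 hosts opened.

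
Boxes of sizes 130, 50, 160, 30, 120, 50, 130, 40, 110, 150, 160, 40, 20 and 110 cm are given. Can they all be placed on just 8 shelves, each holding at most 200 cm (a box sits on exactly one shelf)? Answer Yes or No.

A valid assignment using 8 shelves:
  shelf 1: 160 + 40 = 200
  shelf 2: 160 + 40 = 200
  shelf 3: 150 + 50 = 200
  shelf 4: 130 + 50 + 20 = 200
  shelf 5: 130 + 30 = 160
  shelf 6: 120 = 120
  shelf 7: 110 = 110
  shelf 8: 110 = 110
Every load is within 200 cm, so 8 shelves suffice.

Yes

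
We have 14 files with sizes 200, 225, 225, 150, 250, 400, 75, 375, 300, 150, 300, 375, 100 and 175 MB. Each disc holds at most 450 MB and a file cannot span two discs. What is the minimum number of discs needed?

8

Total = 400 + 375 + 375 + 300 + 300 + 250 + 225 + 225 + 200 + 175 + 150 + 150 + 100 + 75 = 3300 MB.
Lower bound: ⌈3300/450⌉ = 8 discs.
A packing using 8 discs:
  disc 1: 400 = 400
  disc 2: 375 + 75 = 450
  disc 3: 375 = 375
  disc 4: 300 + 150 = 450
  disc 5: 300 + 150 = 450
  disc 6: 250 + 200 = 450
  disc 7: 225 + 225 = 450
  disc 8: 175 + 100 = 275
This matches the lower bound, so 8 is optimal.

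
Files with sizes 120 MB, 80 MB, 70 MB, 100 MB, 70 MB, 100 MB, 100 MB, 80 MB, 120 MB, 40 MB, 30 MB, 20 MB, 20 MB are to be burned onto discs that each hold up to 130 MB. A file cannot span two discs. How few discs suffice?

Total = 120 + 120 + 100 + 100 + 100 + 80 + 80 + 70 + 70 + 40 + 30 + 20 + 20 = 950 MB.
Lower bound: ⌈950/130⌉ = 8 discs.
Also, 9 files each exceed 65 MB, and no two of those can share a disc, so at least 9 discs are needed.
A packing using 9 discs:
  disc 1: 120 = 120
  disc 2: 120 = 120
  disc 3: 100 + 30 = 130
  disc 4: 100 + 20 = 120
  disc 5: 100 + 20 = 120
  disc 6: 80 + 40 = 120
  disc 7: 80 = 80
  disc 8: 70 = 70
  disc 9: 70 = 70
This matches the lower bound, so 9 is optimal.

9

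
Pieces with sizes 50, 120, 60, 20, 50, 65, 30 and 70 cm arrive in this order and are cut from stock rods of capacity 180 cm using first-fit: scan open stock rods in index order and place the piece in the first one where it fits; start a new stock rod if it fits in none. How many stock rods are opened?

  50 → stock rod 1 (new)  [load 50/180]
  120 → stock rod 1  [load 170/180]
  60 → stock rod 2 (new)  [load 60/180]
  20 → stock rod 2  [load 80/180]
  50 → stock rod 2  [load 130/180]
  65 → stock rod 3 (new)  [load 65/180]
  30 → stock rod 2  [load 160/180]
  70 → stock rod 3  [load 135/180]
3 stock rods opened.

3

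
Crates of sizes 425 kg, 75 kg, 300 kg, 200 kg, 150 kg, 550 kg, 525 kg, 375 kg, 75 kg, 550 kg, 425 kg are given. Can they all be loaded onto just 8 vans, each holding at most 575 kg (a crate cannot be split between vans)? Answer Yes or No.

Yes

A valid assignment using 7 vans:
  van 1: 550 = 550
  van 2: 550 = 550
  van 3: 525 = 525
  van 4: 425 + 150 = 575
  van 5: 425 + 75 + 75 = 575
  van 6: 375 + 200 = 575
  van 7: 300 = 300
That uses only 7 ≤ 8, so 8 vans are enough.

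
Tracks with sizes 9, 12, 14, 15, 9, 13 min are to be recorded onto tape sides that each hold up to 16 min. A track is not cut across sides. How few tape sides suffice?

6

Total = 15 + 14 + 13 + 12 + 9 + 9 = 72 min.
Lower bound: ⌈72/16⌉ = 5 tape sides.
Also, 6 tracks each exceed 8 min, and no two of those can share a side, so at least 6 tape sides are needed.
A packing using 6 tape sides:
  side 1: 15 = 15
  side 2: 14 = 14
  side 3: 13 = 13
  side 4: 12 = 12
  side 5: 9 = 9
  side 6: 9 = 9
This matches the lower bound, so 6 is optimal.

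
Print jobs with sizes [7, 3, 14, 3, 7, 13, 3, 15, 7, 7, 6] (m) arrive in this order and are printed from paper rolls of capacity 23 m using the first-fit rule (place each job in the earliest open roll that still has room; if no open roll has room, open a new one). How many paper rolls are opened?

  7 → roll 1 (new)  [load 7/23]
  3 → roll 1  [load 10/23]
  14 → roll 2 (new)  [load 14/23]
  3 → roll 1  [load 13/23]
  7 → roll 1  [load 20/23]
  13 → roll 3 (new)  [load 13/23]
  3 → roll 1  [load 23/23]
  15 → roll 4 (new)  [load 15/23]
  7 → roll 2  [load 21/23]
  7 → roll 3  [load 20/23]
  6 → roll 4  [load 21/23]
4 paper rolls opened.

4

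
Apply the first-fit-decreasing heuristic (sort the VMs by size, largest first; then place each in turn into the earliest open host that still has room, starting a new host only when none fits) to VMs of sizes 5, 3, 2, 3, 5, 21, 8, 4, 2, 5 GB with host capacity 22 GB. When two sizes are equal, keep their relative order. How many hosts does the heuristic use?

Sorted descending: 21, 8, 5, 5, 5, 4, 3, 3, 2, 2.
  21 → host 1 (new)  [load 21/22]
  8 → host 2 (new)  [load 8/22]
  5 → host 2  [load 13/22]
  5 → host 2  [load 18/22]
  5 → host 3 (new)  [load 5/22]
  4 → host 2  [load 22/22]
  3 → host 3  [load 8/22]
  3 → host 3  [load 11/22]
  2 → host 3  [load 13/22]
  2 → host 3  [load 15/22]
3 hosts opened.

3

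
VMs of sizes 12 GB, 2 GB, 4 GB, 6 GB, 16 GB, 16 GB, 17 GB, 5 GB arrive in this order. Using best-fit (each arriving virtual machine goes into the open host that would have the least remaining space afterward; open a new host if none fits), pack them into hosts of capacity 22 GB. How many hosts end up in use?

  12 → host 1 (new)  [load 12/22]
  2 → host 1  [load 14/22]
  4 → host 1  [load 18/22]
  6 → host 2 (new)  [load 6/22]
  16 → host 2  [load 22/22]
  16 → host 3 (new)  [load 16/22]
  17 → host 4 (new)  [load 17/22]
  5 → host 4  [load 22/22]
4 hosts opened.

4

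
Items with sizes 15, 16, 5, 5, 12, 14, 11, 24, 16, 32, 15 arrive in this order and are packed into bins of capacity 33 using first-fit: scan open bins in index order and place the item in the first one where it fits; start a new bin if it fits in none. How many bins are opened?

6

  15 → bin 1 (new)  [load 15/33]
  16 → bin 1  [load 31/33]
  5 → bin 2 (new)  [load 5/33]
  5 → bin 2  [load 10/33]
  12 → bin 2  [load 22/33]
  14 → bin 3 (new)  [load 14/33]
  11 → bin 2  [load 33/33]
  24 → bin 4 (new)  [load 24/33]
  16 → bin 3  [load 30/33]
  32 → bin 5 (new)  [load 32/33]
  15 → bin 6 (new)  [load 15/33]
6 bins opened.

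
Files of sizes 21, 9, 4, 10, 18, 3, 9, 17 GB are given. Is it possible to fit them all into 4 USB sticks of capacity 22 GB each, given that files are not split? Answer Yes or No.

Total = 91 GB; ⌈91/22⌉ = 5.
At least 5 USB sticks are required, but only 4 are allowed.

No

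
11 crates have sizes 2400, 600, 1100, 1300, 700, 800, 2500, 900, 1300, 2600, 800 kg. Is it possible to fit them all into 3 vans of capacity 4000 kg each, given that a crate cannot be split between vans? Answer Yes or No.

No

Total = 15000 kg; ⌈15000/4000⌉ = 4.
At least 4 vans are required, but only 3 are allowed.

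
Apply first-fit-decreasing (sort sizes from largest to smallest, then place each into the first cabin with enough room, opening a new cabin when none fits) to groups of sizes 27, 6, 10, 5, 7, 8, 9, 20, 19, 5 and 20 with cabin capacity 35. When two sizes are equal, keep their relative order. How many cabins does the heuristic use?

4

Sorted descending: 27, 20, 20, 19, 10, 9, 8, 7, 6, 5, 5.
  27 → cabin 1 (new)  [load 27/35]
  20 → cabin 2 (new)  [load 20/35]
  20 → cabin 3 (new)  [load 20/35]
  19 → cabin 4 (new)  [load 19/35]
  10 → cabin 2  [load 30/35]
  9 → cabin 3  [load 29/35]
  8 → cabin 1  [load 35/35]
  7 → cabin 4  [load 26/35]
  6 → cabin 3  [load 35/35]
  5 → cabin 2  [load 35/35]
  5 → cabin 4  [load 31/35]
4 cabins opened.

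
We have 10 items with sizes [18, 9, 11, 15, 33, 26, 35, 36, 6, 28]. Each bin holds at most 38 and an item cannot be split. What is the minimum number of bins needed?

Total = 36 + 35 + 33 + 28 + 26 + 18 + 15 + 11 + 9 + 6 = 217.
Lower bound: ⌈217/38⌉ = 6 bins.
A packing using 7 bins:
  bin 1: 36 = 36
  bin 2: 35 = 35
  bin 3: 33 = 33
  bin 4: 28 + 9 = 37
  bin 5: 26 + 11 = 37
  bin 6: 18 + 15 = 33
  bin 7: 6 = 6
No arrangement into 6 bins stays within capacity, so 7 is optimal.

7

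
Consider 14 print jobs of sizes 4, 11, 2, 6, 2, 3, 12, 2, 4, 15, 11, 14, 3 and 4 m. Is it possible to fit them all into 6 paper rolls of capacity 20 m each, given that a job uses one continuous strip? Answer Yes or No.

A valid assignment using 5 paper rolls:
  roll 1: 15 + 4 = 19
  roll 2: 14 + 6 = 20
  roll 3: 12 + 4 + 4 = 20
  roll 4: 11 + 3 + 3 + 2 = 19
  roll 5: 11 + 2 + 2 = 15
That uses only 5 ≤ 6, so 6 paper rolls are enough.

Yes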